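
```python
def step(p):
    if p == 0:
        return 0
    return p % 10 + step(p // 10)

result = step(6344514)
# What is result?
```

Sum of digits of 6344514: 4 + 1 + 5 + 4 + 4 + 3 + 6 = 27

Answer: 27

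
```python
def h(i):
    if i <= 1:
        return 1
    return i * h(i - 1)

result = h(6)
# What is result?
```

h(6) = 6 * 5 * 4 * 3 * 2 * 1 = 720

Answer: 720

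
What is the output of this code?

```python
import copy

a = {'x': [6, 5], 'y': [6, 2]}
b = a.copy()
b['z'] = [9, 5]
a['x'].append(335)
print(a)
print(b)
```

Key concept: shallow copy of dict with mutable values.
Step by step:
`a = {'x': [6, 5], 'y': [6, 2]}` → a = {'x': [6, 5], 'y': [6, 2]}
`b = a.copy()` → b = {'x': [6, 5], 'y': [6, 2]}
`b['z'] = [9, 5]` → b = {'x': [6, 5], 'y': [6, 2], 'z': [9, 5]}
`a['x'].append(335)` → a = {'x': [6, 5, 335], 'y': [6, 2]}; b = {'x': [6, 5, 335], 'y': [6, 2], 'z': [9, 5]}
`print(a)` → prints {'x': [6, 5, 335], 'y': [6, 2]}
`print(b)` → prints {'x': [6, 5, 335], 'y': [6, 2], 'z': [9, 5]}

Answer:
{'x': [6, 5, 335], 'y': [6, 2]}
{'x': [6, 5, 335], 'y': [6, 2], 'z': [9, 5]}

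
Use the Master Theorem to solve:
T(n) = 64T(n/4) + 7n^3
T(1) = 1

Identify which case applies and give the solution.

a=64, b=4, f(n)=7n^3. log_4(64) = 3. Since c=3 = 3, Case 2 applies: T(n) = Θ(n^log_b(a) · log n) = O(n^3 log n).

Answer: O(n^3 log n) - Case 2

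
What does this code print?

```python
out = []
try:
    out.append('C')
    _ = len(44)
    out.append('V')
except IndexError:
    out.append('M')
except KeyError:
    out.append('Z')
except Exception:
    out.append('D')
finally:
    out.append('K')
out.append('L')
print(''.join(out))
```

Execution trace: 'C' (try body) → 'D' (except Exception) → 'K' (finally) → 'L' (after the try/except). Output: CDKL

Answer: CDKL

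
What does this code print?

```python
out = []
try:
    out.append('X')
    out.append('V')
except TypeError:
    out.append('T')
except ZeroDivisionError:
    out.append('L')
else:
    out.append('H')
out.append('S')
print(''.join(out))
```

Execution trace: 'X' (try body) → 'V' (try body, no exception) → 'H' (else) → 'S' (after the try/except). Output: XVHS

Answer: XVHS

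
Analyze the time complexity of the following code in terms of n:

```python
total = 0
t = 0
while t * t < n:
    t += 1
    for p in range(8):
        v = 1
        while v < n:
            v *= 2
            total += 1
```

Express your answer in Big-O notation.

Each loop level contributes: √n × 1 × log n. Multiplying the contributions gives O(√n log n).

Answer: O(√n log n)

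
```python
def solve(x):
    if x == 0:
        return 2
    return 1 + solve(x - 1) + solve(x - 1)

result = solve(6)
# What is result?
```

solve(x) = 1 + 2·solve(x-1), solve(0)=2. Closed form: (2+1)·2^6 - 1 = 191.

Answer: 191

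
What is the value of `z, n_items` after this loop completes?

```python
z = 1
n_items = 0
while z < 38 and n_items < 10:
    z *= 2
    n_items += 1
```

Double until >= 38 or 10 iterations
`z, n_items` takes the values: (1, 0) → (2, 0) → (2, 1) → (4, 1) → (4, 2) → (8, 2) → (8, 3) → (16, 3) → (16, 4) → (32, 4) → (32, 5) → (64, 5) → (64, 6)

Answer: 64, 6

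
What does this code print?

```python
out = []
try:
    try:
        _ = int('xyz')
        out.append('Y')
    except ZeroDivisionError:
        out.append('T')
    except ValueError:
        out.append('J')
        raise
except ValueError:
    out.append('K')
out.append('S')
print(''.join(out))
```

Execution trace: 'J' (inner except ValueError) → 'K' (outer except ValueError) → 'S' (after the try/except). Output: JKS

Answer: JKS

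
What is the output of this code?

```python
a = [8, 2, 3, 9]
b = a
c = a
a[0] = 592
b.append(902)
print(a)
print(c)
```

Key concept: multiple aliases.
Step by step:
`a = [8, 2, 3, 9]` → a = [8, 2, 3, 9]
`b = a` → b = [8, 2, 3, 9] (same object as a)
`c = a` → c = [8, 2, 3, 9] (same object as a, b)
`a[0] = 592` → a = [592, 2, 3, 9] (same object as b, c); b = [592, 2, 3, 9] (same object as a, c); c = [592, 2, 3, 9] (same object as a, b)
`b.append(902)` → a = [592, 2, 3, 9, 902] (same object as b, c); b = [592, 2, 3, 9, 902] (same object as a, c); c = [592, 2, 3, 9, 902] (same object as a, b)
`print(a)` → prints [592, 2, 3, 9, 902]
`print(c)` → prints [592, 2, 3, 9, 902]

Answer:
[592, 2, 3, 9, 902]
[592, 2, 3, 9, 902]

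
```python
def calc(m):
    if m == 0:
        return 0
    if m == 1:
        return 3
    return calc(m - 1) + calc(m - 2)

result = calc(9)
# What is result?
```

Build up from base cases: calc(0)=0, calc(1)=3, calc(2)=3, calc(3)=6, calc(4)=9, calc(5)=15, calc(6)=24, ..., calc(9)=102

Answer: 102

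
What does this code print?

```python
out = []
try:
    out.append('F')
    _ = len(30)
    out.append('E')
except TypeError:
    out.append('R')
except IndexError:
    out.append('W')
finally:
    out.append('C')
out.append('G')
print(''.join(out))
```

Execution trace: 'F' (try body) → 'R' (except TypeError) → 'C' (finally) → 'G' (after the try/except). Output: FRCG

Answer: FRCG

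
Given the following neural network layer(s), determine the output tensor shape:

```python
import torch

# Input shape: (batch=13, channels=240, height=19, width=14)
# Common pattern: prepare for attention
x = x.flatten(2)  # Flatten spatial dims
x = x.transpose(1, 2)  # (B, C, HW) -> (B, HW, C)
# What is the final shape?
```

Input: (13, 240, 19, 14) -> after flatten(2): (13, 240, 266) -> Output: (13, 266, 240)

Answer: (13, 266, 240)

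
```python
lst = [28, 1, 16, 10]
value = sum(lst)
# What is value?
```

Trace:
`lst = [28, 1, 16, 10]` → lst = [28, 1, 16, 10]
`value = sum(lst)` → value = 55
So value = 55

Answer: 55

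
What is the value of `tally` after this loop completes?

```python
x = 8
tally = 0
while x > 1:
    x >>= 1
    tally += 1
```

Count right shifts until 1
`tally` takes the values: 0 → 1 → 2 → 3

Answer: 3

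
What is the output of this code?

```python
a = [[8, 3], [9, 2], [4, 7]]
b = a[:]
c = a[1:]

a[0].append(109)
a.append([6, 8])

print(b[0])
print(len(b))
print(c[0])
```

Key concept: slice with nested mutation.
Step by step:
`a = [[8, 3], [9, 2], [4, 7]]` → a = [[8, 3], [9, 2], [4, 7]]
`b = a[:]` → b = [[8, 3], [9, 2], [4, 7]]
`c = a[1:]` → c = [[9, 2], [4, 7]]
`a[0].append(109)` → a = [[8, 3, 109], [9, 2], [4, 7]]; b = [[8, 3, 109], [9, 2], [4, 7]]
`a.append([6, 8])` → a = [[8, 3, 109], [9, 2], [4, 7], [6, 8]]
`print(b[0])` → prints [8, 3, 109]
`print(len(b))` → prints 3
`print(c[0])` → prints [9, 2]

Answer:
[8, 3, 109]
3
[9, 2]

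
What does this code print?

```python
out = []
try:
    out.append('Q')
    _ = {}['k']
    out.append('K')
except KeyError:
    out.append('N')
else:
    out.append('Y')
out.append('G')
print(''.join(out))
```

Execution trace: 'Q' (try body) → 'N' (except KeyError) → 'G' (after the try/except). Output: QNG

Answer: QNG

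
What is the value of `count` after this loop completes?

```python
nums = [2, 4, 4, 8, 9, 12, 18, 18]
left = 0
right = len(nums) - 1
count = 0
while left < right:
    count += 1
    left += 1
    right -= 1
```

Iterations until pointers meet (list length 8)
`count` takes the values: 0 → 1 → 2 → 3 → 4

Answer: 4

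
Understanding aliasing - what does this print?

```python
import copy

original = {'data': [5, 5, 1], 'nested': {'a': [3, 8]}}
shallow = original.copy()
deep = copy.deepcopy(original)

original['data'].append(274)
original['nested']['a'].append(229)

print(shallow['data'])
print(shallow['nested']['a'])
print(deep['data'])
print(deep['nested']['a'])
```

Key concept: comparing shallow vs deep copy.
Step by step:
`original = {'data': [5, 5, 1], 'nested': {'a': [3, 8]}}` → original = {'data': [5, 5, 1], 'nested': {'a': [3, 8]}}
`shallow = original.copy()` → shallow = {'data': [5, 5, 1], 'nested': {'a': [3, 8]}}
`deep = copy.deepcopy(original)` → deep = {'data': [5, 5, 1], 'nested': {'a': [3, 8]}}
`original['data'].append(274)` → original = {'data': [5, 5, 1, 274], 'nested': {'a': [3, 8]}}; shallow = {'data': [5, 5, 1, 274], 'nested': {'a': [3, 8]}}
`original['nested']['a'].append(229)` → original = {'data': [5, 5, 1, 274], 'nested': {'a': [3, 8, 229]}}; shallow = {'data': [5, 5, 1, 274], 'nested': {'a': [3, 8, 229]}}
`print(shallow['data'])` → prints [5, 5, 1, 274]
`print(shallow['nested']['a'])` → prints [3, 8, 229]
`print(deep['data'])` → prints [5, 5, 1]
`print(deep['nested']['a'])` → prints [3, 8]

Answer:
[5, 5, 1, 274]
[3, 8, 229]
[5, 5, 1]
[3, 8]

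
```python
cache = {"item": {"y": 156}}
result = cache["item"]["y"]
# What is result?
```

Trace:
`cache = {"item": {"y": 156}}` → cache = {'item': {'y': 156}}
`result = cache["item"]["y"]` → result = 156
So result = 156

Answer: 156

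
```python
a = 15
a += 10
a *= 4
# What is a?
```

Trace:
`a = 15` → a = 15
`a += 10` → a = 25
`a *= 4` → a = 100
So a = 100

Answer: 100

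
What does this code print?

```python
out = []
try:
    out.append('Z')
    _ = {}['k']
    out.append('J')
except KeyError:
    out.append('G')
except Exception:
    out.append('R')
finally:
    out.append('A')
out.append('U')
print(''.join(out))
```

Execution trace: 'Z' (try body) → 'G' (except KeyError) → 'A' (finally) → 'U' (after the try/except). Output: ZGAU

Answer: ZGAU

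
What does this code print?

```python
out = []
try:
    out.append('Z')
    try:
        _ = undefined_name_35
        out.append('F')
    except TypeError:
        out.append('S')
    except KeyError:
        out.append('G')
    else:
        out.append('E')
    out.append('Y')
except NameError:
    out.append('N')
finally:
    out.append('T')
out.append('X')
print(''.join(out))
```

Execution trace: 'Z' (try body) → 'N' (except NameError) → 'T' (finally) → 'X' (after the try/except). Output: ZNTX

Answer: ZNTX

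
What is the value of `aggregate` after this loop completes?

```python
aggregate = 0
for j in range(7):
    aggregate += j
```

Sum of 0 to 6 = 21
`aggregate` takes the values: 0 → 1 → 3 → 6 → 10 → 15 → 21

Answer: 21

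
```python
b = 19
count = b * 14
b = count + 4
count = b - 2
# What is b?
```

Trace:
`b = 19` → b = 19
`count = b * 14` → count = 266
`b = count + 4` → b = 270
`count = b - 2` → count = 268
So b = 270

Answer: 270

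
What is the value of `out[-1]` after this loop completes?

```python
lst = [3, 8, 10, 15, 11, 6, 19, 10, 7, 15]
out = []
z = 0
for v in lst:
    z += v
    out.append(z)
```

Cumulative sum ends at 104
`out` takes the values: [] → [3] → [3, 11] → [3, 11, 21] → [3, 11, 21, 36] → [3, 11, 21, 36, 47] → [3, 11, 21, 36, 47, 53] → [3, 11, 21, 36, 47, 53, 72] → [3, 11, 21, 36, 47, 53, 72, 82] → [3, 11, 21, 36, 47, 53, 72, 82, 89] → [3, 11, 21, 36, 47, 53, 72, 82, 89, 104]
So `out[-1]` = 104

Answer: 104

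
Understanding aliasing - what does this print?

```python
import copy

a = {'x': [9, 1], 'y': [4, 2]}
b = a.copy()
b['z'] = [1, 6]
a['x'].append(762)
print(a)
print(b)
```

Key concept: shallow copy of dict with mutable values.
Step by step:
`a = {'x': [9, 1], 'y': [4, 2]}` → a = {'x': [9, 1], 'y': [4, 2]}
`b = a.copy()` → b = {'x': [9, 1], 'y': [4, 2]}
`b['z'] = [1, 6]` → b = {'x': [9, 1], 'y': [4, 2], 'z': [1, 6]}
`a['x'].append(762)` → a = {'x': [9, 1, 762], 'y': [4, 2]}; b = {'x': [9, 1, 762], 'y': [4, 2], 'z': [1, 6]}
`print(a)` → prints {'x': [9, 1, 762], 'y': [4, 2]}
`print(b)` → prints {'x': [9, 1, 762], 'y': [4, 2], 'z': [1, 6]}

Answer:
{'x': [9, 1, 762], 'y': [4, 2]}
{'x': [9, 1, 762], 'y': [4, 2], 'z': [1, 6]}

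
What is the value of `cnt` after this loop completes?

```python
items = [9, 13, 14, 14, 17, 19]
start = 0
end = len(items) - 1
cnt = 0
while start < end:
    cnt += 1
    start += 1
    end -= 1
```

Iterations until pointers meet (list length 6)
`cnt` takes the values: 0 → 1 → 2 → 3

Answer: 3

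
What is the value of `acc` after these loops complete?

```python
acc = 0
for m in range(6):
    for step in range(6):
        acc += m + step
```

Sum of all m+step for m,step in 6x6
`acc` takes the values: 0 → 1 → 3 → 6 → 10 → 15 → 16 → 18 → 21 → 25 → 30 → 36 → 38 → 41 → 45 → 50 → 56 → 63 → 66 → 70 → 75 → 81 → 88 → 96 → 100 → 105 → 111 → 118 → 126 → 135 → 140 → 146 → 153 → 161 → 170 → 180

Answer: 180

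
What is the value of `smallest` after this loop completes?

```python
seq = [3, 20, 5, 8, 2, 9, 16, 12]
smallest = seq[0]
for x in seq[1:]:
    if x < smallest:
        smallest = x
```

Minimum of [3, 20, 5, 8, 2, 9, 16, 12]
`smallest` takes the values: 3 → 2

Answer: 2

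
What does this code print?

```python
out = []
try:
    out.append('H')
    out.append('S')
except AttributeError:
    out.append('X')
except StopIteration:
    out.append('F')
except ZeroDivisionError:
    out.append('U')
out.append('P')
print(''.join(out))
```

Execution trace: 'H' (try body) → 'S' (try body, no exception) → 'P' (after the try/except). Output: HSP

Answer: HSP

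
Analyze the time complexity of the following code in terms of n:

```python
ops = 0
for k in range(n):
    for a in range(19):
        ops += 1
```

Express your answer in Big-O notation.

Each loop level contributes: n × 1. Multiplying the contributions gives O(n).

Answer: O(n)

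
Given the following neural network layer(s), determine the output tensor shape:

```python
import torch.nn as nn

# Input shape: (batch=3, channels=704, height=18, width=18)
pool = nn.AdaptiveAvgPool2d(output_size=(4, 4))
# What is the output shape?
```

Input: (3, 704, 18, 18) -> Output: (3, 704, 4, 4)

Answer: (3, 704, 4, 4)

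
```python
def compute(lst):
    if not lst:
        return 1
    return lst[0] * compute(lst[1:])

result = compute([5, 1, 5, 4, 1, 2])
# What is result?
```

Product over [5, 1, 5, 4, 1, 2] = 5 * 1 * 5 * 4 * 1 * 2 = 200

Answer: 200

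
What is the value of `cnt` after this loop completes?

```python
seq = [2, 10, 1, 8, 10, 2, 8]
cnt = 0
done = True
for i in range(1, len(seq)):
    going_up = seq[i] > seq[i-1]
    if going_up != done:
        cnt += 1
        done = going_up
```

Count direction changes in [2, 10, 1, 8, 10, 2, 8]
`cnt` takes the values: 0 → 1 → 2 → 3 → 4

Answer: 4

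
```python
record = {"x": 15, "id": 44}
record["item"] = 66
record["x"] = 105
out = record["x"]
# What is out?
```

Trace:
`record = {"x": 15, "id": 44}` → record = {'x': 15, 'id': 44}
`record["item"] = 66` → record = {'x': 15, 'id': 44, 'item': 66}
`record["x"] = 105` → record = {'x': 105, 'id': 44, 'item': 66}
`out = record["x"]` → out = 105
So out = 105

Answer: 105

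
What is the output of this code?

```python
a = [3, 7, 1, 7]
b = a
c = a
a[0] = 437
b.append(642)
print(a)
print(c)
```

Key concept: multiple aliases.
Step by step:
`a = [3, 7, 1, 7]` → a = [3, 7, 1, 7]
`b = a` → b = [3, 7, 1, 7] (same object as a)
`c = a` → c = [3, 7, 1, 7] (same object as a, b)
`a[0] = 437` → a = [437, 7, 1, 7] (same object as b, c); b = [437, 7, 1, 7] (same object as a, c); c = [437, 7, 1, 7] (same object as a, b)
`b.append(642)` → a = [437, 7, 1, 7, 642] (same object as b, c); b = [437, 7, 1, 7, 642] (same object as a, c); c = [437, 7, 1, 7, 642] (same object as a, b)
`print(a)` → prints [437, 7, 1, 7, 642]
`print(c)` → prints [437, 7, 1, 7, 642]

Answer:
[437, 7, 1, 7, 642]
[437, 7, 1, 7, 642]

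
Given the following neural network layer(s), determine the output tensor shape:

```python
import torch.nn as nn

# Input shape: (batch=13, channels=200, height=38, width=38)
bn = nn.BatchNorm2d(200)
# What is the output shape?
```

Input: (13, 200, 38, 38) -> Output: (13, 200, 38, 38)

Answer: (13, 200, 38, 38)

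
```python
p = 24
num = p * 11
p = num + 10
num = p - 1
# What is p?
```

Trace:
`p = 24` → p = 24
`num = p * 11` → num = 264
`p = num + 10` → p = 274
`num = p - 1` → num = 273
So p = 274

Answer: 274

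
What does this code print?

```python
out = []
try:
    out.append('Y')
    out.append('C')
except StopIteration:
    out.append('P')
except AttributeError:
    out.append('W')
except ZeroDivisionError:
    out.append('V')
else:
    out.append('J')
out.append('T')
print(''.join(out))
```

Execution trace: 'Y' (try body) → 'C' (try body, no exception) → 'J' (else) → 'T' (after the try/except). Output: YCJT

Answer: YCJT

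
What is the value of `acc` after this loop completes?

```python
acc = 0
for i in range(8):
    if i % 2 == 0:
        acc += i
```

Sum of even numbers 0 to 7
`acc` takes the values: 0 → 2 → 6 → 12

Answer: 12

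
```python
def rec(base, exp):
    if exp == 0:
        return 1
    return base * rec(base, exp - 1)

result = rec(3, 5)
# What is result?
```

rec(3, 5) = 3 * 3 * 3 * 3 * 3 = 243

Answer: 243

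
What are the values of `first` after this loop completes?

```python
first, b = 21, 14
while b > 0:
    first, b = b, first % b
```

GCD of 21 and 14
`first` takes the values: 21 → 14 → 7

Answer: 7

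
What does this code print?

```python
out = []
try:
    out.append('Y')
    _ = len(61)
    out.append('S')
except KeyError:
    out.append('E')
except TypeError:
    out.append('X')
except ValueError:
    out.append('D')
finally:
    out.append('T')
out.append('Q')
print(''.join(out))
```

Execution trace: 'Y' (try body) → 'X' (except TypeError) → 'T' (finally) → 'Q' (after the try/except). Output: YXTQ

Answer: YXTQ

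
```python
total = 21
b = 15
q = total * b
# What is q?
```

Trace:
`total = 21` → total = 21
`b = 15` → b = 15
`q = total * b` → q = 315
So q = 315

Answer: 315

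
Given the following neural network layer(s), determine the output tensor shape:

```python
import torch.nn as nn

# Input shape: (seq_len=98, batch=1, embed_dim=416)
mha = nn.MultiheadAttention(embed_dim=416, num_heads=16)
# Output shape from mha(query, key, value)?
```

Input: (98, 1, 416) -> Output: (98, 1, 416)

Answer: (98, 1, 416)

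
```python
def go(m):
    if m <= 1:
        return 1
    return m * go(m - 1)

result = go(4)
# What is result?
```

go(4) = 4 * 3 * 2 * 1 = 24

Answer: 24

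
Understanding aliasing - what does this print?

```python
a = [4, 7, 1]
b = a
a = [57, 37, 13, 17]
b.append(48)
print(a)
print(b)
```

Key concept: rebinding vs mutation: a is rebound to a new list, b still points at the original.
Step by step:
`a = [4, 7, 1]` → a = [4, 7, 1]
`b = a` → b = [4, 7, 1] (same object as a)
`a = [57, 37, 13, 17]` → a = [57, 37, 13, 17]
`b.append(48)` → b = [4, 7, 1, 48]
`print(a)` → prints [57, 37, 13, 17]
`print(b)` → prints [4, 7, 1, 48]

Answer:
[57, 37, 13, 17]
[4, 7, 1, 48]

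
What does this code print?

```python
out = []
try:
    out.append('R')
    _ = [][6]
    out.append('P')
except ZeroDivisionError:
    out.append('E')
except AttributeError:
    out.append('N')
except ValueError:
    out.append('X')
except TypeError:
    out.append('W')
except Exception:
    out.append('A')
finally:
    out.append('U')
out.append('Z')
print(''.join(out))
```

Execution trace: 'R' (try body) → 'A' (except Exception) → 'U' (finally) → 'Z' (after the try/except). Output: RAUZ

Answer: RAUZ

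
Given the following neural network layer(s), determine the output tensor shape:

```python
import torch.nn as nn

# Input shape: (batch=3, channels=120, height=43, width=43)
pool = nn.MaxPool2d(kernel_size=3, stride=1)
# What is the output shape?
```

Input: (3, 120, 43, 43) -> Output: (3, 120, 41, 41)

Answer: (3, 120, 41, 41)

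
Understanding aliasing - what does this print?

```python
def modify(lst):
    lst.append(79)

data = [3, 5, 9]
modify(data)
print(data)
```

Key concept: function modifies passed list.
Step by step:
`data = [3, 5, 9]` → data = [3, 5, 9]
`modify(data)` → data = [3, 5, 9, 79]
`print(data)` → prints [3, 5, 9, 79]

Answer: [3, 5, 9, 79]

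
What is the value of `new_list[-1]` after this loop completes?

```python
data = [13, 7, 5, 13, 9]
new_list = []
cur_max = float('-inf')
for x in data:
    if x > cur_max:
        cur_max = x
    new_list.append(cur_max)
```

Running max ends at 13
`new_list` takes the values: [] → [13] → [13, 13] → [13, 13, 13] → [13, 13, 13, 13] → [13, 13, 13, 13, 13]
So `new_list[-1]` = 13

Answer: 13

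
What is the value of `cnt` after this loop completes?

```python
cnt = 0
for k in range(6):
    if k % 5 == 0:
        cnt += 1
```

Count numbers divisible by 5 in range(6)
`cnt` takes the values: 0 → 1 → 2

Answer: 2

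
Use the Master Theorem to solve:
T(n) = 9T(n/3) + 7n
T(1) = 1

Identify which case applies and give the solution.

a=9, b=3, f(n)=7n. log_3(9) = 2. Since c=1 < 2, Case 1 applies: T(n) = Θ(n^log_b(a)) = O(n^2).

Answer: O(n^2) - Case 1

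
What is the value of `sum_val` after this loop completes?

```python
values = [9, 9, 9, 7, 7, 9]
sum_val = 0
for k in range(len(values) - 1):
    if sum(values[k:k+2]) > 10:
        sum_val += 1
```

Count windows with sum > 10
`sum_val` takes the values: 0 → 1 → 2 → 3 → 4 → 5

Answer: 5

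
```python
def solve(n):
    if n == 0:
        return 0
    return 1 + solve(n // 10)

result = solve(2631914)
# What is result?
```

Count of digits of 2631914: 7

Answer: 7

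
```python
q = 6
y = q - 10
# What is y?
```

Trace:
`q = 6` → q = 6
`y = q - 10` → y = -4
So y = -4

Answer: -4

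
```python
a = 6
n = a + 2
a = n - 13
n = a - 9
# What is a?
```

Trace:
`a = 6` → a = 6
`n = a + 2` → n = 8
`a = n - 13` → a = -5
`n = a - 9` → n = -14
So a = -5

Answer: -5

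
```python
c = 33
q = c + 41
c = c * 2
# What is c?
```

Trace:
`c = 33` → c = 33
`q = c + 41` → q = 74
`c = c * 2` → c = 66
So c = 66

Answer: 66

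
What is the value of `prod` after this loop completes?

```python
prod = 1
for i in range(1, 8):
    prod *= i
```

7! = 5040
`prod` takes the values: 1 → 2 → 6 → 24 → 120 → 720 → 5040

Answer: 5040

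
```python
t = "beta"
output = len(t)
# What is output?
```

Trace:
`t = "beta"` → t = 'beta'
`output = len(t)` → output = 4
So output = 4

Answer: 4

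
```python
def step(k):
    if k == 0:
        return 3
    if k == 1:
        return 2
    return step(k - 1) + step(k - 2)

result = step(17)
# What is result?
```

Build up from base cases: step(0)=3, step(1)=2, step(2)=5, step(3)=7, step(4)=12, step(5)=19, step(6)=31, ..., step(17)=6155

Answer: 6155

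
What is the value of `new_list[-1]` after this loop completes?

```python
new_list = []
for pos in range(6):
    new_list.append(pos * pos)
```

Last element of squares 0 to 5
`new_list` takes the values: [] → [0] → [0, 1] → [0, 1, 4] → [0, 1, 4, 9] → [0, 1, 4, 9, 16] → [0, 1, 4, 9, 16, 25]
So `new_list[-1]` = 25

Answer: 25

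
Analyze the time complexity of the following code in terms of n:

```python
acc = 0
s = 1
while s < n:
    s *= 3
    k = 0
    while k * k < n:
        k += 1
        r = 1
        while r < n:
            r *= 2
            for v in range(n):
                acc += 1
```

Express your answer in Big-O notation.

Each loop level contributes: log n × √n × log n × n. Multiplying the contributions gives O(n√n log² n).

Answer: O(n√n log² n)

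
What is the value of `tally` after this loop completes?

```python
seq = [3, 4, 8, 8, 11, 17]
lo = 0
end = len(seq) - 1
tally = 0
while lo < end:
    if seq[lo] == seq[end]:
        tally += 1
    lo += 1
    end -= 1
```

Count matching pairs from ends
`tally` takes the values: 0 → 1

Answer: 1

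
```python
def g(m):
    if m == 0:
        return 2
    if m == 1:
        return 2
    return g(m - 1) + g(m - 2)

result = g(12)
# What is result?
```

Build up from base cases: g(0)=2, g(1)=2, g(2)=4, g(3)=6, g(4)=10, g(5)=16, g(6)=26, ..., g(12)=466

Answer: 466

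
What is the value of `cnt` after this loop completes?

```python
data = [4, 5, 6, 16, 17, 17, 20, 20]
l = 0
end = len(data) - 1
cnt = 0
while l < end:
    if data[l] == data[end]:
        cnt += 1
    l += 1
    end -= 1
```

Count matching pairs from ends
`cnt` takes the values: 0

Answer: 0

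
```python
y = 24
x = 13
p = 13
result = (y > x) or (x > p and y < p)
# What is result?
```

Trace:
`y = 24` → y = 24
`x = 13` → x = 13
`p = 13` → p = 13
`result = (y > x) or (x > p and y < p)` → result = True
So result = True

Answer: True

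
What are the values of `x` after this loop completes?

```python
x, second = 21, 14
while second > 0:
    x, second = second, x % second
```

GCD of 21 and 14
`x` takes the values: 21 → 14 → 7

Answer: 7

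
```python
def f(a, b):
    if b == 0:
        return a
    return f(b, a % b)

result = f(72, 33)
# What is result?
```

f(72, 33) -> f(33, 6) -> f(6, 3) -> f(3, 0) -> 3

Answer: 3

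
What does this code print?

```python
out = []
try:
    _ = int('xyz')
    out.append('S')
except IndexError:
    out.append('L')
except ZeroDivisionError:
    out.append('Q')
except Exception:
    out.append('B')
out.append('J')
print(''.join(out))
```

Execution trace: 'B' (except Exception) → 'J' (after the try/except). Output: BJ

Answer: BJ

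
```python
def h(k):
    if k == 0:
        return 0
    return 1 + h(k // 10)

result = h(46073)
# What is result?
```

Count of digits of 46073: 5

Answer: 5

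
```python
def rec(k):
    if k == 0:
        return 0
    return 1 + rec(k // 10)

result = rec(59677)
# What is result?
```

Count of digits of 59677: 5

Answer: 5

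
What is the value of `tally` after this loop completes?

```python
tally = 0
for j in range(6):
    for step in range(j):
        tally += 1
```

Triangle number: 0+1+2+...+5
`tally` takes the values: 0 → 1 → 2 → 3 → 4 → 5 → 6 → 7 → 8 → 9 → 10 → 11 → 12 → 13 → 14 → 15

Answer: 15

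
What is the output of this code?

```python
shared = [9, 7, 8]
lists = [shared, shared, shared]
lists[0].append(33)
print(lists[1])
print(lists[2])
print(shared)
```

Key concept: list of same reference.
Step by step:
`shared = [9, 7, 8]` → shared = [9, 7, 8]
`lists = [shared, shared, shared]` → lists = [[9, 7, 8], [9, 7, 8], [9, 7, 8]]
`lists[0].append(33)` → shared = [9, 7, 8, 33]; lists = [[9, 7, 8, 33], [9, 7, 8, 33], [9, 7, 8, 33]]
`print(lists[1])` → prints [9, 7, 8, 33]
`print(lists[2])` → prints [9, 7, 8, 33]
`print(shared)` → prints [9, 7, 8, 33]

Answer:
[9, 7, 8, 33]
[9, 7, 8, 33]
[9, 7, 8, 33]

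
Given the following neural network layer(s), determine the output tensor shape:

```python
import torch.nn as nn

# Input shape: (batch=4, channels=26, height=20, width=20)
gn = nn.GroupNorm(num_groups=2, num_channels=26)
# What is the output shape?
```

Input: (4, 26, 20, 20) -> Output: (4, 26, 20, 20)

Answer: (4, 26, 20, 20)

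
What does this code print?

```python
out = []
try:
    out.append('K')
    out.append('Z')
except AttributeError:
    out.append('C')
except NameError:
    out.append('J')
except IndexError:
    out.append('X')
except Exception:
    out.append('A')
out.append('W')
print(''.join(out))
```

Execution trace: 'K' (try body) → 'Z' (try body, no exception) → 'W' (after the try/except). Output: KZW

Answer: KZW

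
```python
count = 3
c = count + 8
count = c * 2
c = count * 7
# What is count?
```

Trace:
`count = 3` → count = 3
`c = count + 8` → c = 11
`count = c * 2` → count = 22
`c = count * 7` → c = 154
So count = 22

Answer: 22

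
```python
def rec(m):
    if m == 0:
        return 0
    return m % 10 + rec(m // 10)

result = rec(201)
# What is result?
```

Sum of digits of 201: 1 + 0 + 2 = 3

Answer: 3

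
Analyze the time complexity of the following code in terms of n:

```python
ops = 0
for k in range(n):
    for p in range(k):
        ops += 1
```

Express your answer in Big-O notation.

Each loop level contributes: n × n. Multiplying the contributions gives O(n^2).

Answer: O(n^2)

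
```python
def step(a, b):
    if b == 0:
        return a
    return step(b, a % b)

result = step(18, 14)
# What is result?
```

step(18, 14) -> step(14, 4) -> step(4, 2) -> step(2, 0) -> 2

Answer: 2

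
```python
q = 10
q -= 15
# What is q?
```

Trace:
`q = 10` → q = 10
`q -= 15` → q = -5
So q = -5

Answer: -5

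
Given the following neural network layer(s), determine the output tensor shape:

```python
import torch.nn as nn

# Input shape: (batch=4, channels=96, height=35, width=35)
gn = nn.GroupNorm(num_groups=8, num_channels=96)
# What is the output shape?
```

Input: (4, 96, 35, 35) -> Output: (4, 96, 35, 35)

Answer: (4, 96, 35, 35)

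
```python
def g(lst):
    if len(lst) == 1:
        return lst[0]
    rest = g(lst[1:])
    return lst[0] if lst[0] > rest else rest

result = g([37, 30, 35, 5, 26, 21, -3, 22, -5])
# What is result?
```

Recursive max over [37, 30, 35, 5, 26, 21, -3, 22, -5] = 37

Answer: 37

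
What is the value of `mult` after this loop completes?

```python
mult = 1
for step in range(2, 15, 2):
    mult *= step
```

Product of even numbers 2 to 14
`mult` takes the values: 1 → 2 → 8 → 48 → 384 → 3840 → 46080 → 645120

Answer: 645120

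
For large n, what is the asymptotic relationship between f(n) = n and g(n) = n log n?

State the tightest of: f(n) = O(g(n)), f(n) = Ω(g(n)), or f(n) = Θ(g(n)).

n vs n log n: f(n) = O(g(n)) but not Ω(g(n)) — n log n grows strictly faster than n.

Answer: f(n) = O(g(n)) but not Ω(g(n)) — n log n grows strictly faster than n.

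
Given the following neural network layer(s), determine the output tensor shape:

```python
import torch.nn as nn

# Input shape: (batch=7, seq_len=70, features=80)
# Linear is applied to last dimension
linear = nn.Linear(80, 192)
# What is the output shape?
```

Input: (7, 70, 80) -> Output: (7, 70, 192)

Answer: (7, 70, 192)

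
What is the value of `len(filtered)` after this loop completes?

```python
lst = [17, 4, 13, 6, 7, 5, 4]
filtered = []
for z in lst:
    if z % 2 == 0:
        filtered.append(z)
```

Count even numbers in [17, 4, 13, 6, 7, 5, 4]
`filtered` takes the values: [] → [4] → [4, 6] → [4, 6, 4]
So `len(filtered)` = 3

Answer: 3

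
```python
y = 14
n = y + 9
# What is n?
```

Trace:
`y = 14` → y = 14
`n = y + 9` → n = 23
So n = 23

Answer: 23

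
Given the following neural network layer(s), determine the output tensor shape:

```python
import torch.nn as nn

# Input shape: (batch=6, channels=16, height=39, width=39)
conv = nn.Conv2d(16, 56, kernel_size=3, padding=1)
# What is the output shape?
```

Input: (6, 16, 39, 39) -> Output: (6, 56, 39, 39)

Answer: (6, 56, 39, 39)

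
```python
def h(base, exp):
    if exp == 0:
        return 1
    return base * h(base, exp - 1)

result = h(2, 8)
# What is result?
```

h(2, 8) = 2 * 2 * 2 * 2 * 2 * 2 * 2 * 2 = 256

Answer: 256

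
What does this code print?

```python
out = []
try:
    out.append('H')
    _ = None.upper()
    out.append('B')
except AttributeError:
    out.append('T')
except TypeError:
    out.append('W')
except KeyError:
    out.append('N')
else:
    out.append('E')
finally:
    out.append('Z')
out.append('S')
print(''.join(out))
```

Execution trace: 'H' (try body) → 'T' (except AttributeError) → 'Z' (finally) → 'S' (after the try/except). Output: HTZS

Answer: HTZS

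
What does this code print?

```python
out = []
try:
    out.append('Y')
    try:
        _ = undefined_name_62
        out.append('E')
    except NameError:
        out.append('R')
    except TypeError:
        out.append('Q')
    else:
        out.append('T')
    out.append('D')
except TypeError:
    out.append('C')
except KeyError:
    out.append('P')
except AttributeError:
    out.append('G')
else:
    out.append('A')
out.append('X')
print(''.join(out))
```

Execution trace: 'Y' (try body) → 'R' (inner except NameError) → 'D' (try body, no exception) → 'A' (else) → 'X' (after the try/except). Output: YRDAX

Answer: YRDAX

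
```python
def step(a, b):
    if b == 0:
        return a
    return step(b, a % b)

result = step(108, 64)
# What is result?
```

step(108, 64) -> step(64, 44) -> step(44, 20) -> step(20, 4) -> step(4, 0) -> 4

Answer: 4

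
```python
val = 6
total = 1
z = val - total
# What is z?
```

Trace:
`val = 6` → val = 6
`total = 1` → total = 1
`z = val - total` → z = 5
So z = 5

Answer: 5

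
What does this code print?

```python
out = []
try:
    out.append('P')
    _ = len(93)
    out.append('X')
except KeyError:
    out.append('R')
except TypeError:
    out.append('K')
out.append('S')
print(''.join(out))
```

Execution trace: 'P' (try body) → 'K' (except TypeError) → 'S' (after the try/except). Output: PKS

Answer: PKS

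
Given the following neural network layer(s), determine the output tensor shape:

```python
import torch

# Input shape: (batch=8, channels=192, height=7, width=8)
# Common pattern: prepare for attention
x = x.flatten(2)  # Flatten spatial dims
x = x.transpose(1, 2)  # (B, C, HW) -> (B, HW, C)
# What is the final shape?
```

Input: (8, 192, 7, 8) -> after flatten(2): (8, 192, 56) -> Output: (8, 56, 192)

Answer: (8, 56, 192)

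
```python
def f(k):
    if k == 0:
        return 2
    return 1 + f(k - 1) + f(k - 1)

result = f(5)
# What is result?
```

f(k) = 1 + 2·f(k-1), f(0)=2. Closed form: (2+1)·2^5 - 1 = 95.

Answer: 95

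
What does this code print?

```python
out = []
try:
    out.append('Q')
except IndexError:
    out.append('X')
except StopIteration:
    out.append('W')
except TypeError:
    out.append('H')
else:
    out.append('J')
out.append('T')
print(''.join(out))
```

Execution trace: 'Q' (try body, no exception) → 'J' (else) → 'T' (after the try/except). Output: QJT

Answer: QJT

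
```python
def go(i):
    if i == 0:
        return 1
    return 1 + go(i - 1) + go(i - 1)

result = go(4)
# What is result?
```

go(i) = 1 + 2·go(i-1), go(0)=1. Closed form: (1+1)·2^4 - 1 = 31.

Answer: 31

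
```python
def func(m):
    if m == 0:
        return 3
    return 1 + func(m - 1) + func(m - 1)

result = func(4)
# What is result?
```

func(m) = 1 + 2·func(m-1), func(0)=3. Closed form: (3+1)·2^4 - 1 = 63.

Answer: 63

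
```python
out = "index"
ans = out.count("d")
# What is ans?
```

Trace:
`out = "index"` → out = 'index'
`ans = out.count("d")` → ans = 1
So ans = 1

Answer: 1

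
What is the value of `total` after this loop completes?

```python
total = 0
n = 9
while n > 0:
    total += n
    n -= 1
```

Sum 9 down to 1
`total` takes the values: 0 → 9 → 17 → 24 → 30 → 35 → 39 → 42 → 44 → 45

Answer: 45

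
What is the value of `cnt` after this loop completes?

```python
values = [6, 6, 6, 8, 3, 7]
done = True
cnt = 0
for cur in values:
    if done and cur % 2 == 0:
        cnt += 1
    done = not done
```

Count even values at even positions
`cnt` takes the values: 0 → 1 → 2

Answer: 2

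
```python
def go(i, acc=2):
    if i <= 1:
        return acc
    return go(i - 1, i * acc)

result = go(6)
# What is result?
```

Accumulator trace (n, acc): (6, 2) -> (5, 12) -> (4, 60) -> (3, 240) -> (2, 720) -> (1, 1440) -> return 1440

Answer: 1440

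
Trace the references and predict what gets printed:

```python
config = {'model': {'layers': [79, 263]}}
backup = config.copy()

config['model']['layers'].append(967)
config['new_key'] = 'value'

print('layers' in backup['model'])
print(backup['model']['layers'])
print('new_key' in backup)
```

Key concept: shallow copy gotcha with nested dict.
Step by step:
`config = {'model': {'layers': [79, 263]}}` → config = {'model': {'layers': [79, 263]}}
`backup = config.copy()` → backup = {'model': {'layers': [79, 263]}}
`config['model']['layers'].append(967)` → config = {'model': {'layers': [79, 263, 967]}}; backup = {'model': {'layers': [79, 263, 967]}}
`config['new_key'] = 'value'` → config = {'model': {'layers': [79, 263, 967]}, 'new_key': 'value'}
`print('layers' in backup['model'])` → prints True
`print(backup['model']['layers'])` → prints [79, 263, 967]
`print('new_key' in backup)` → prints False

Answer:
True
[79, 263, 967]
False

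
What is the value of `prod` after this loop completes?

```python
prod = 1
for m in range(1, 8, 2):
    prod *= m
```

Product of 1, 3, 5, ... up to 7
`prod` takes the values: 1 → 3 → 15 → 105

Answer: 105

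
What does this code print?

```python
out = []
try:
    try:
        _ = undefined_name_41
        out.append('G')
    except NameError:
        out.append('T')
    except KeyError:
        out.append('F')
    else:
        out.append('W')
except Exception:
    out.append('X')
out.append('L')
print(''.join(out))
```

Execution trace: 'T' (inner except NameError) → 'L' (after the try/except). Output: TL

Answer: TL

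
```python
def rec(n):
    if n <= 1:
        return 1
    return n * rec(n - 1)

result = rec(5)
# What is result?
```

rec(5) = 5 * 4 * 3 * 2 * 1 = 120

Answer: 120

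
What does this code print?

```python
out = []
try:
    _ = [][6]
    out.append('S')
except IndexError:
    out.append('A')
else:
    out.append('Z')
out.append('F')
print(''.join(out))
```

Execution trace: 'A' (except IndexError) → 'F' (after the try/except). Output: AF

Answer: AF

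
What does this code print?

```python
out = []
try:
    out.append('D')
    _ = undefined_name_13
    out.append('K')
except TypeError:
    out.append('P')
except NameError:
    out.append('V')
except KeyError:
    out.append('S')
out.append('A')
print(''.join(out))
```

Execution trace: 'D' (try body) → 'V' (except NameError) → 'A' (after the try/except). Output: DVA

Answer: DVA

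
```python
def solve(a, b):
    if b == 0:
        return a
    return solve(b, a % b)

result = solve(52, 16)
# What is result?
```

solve(52, 16) -> solve(16, 4) -> solve(4, 0) -> 4

Answer: 4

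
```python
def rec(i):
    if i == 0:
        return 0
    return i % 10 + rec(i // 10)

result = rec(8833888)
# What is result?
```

Sum of digits of 8833888: 8 + 8 + 8 + 3 + 3 + 8 + 8 = 46

Answer: 46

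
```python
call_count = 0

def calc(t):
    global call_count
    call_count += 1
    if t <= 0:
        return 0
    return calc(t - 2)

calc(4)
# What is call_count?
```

Linear recursion stepping by 2: 3 calls from t=4 down to ≤0.

Answer: 3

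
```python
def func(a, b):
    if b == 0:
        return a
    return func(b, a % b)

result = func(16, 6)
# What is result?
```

func(16, 6) -> func(6, 4) -> func(4, 2) -> func(2, 0) -> 2

Answer: 2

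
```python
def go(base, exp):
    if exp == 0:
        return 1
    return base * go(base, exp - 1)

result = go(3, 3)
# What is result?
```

go(3, 3) = 3 * 3 * 3 = 27

Answer: 27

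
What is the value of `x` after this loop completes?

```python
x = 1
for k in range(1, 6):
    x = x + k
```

Start at 1, add 1 through 5
`x` takes the values: 1 → 2 → 4 → 7 → 11 → 16

Answer: 16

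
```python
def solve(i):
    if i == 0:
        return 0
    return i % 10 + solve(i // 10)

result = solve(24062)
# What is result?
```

Sum of digits of 24062: 2 + 6 + 0 + 4 + 2 = 14

Answer: 14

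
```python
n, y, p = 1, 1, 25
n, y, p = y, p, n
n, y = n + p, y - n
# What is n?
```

Trace:
`n, y, p = 1, 1, 25` → n = 1; y = 1; p = 25
`n, y, p = y, p, n` → n = 1; y = 25; p = 1
`n, y = n + p, y - n` → n = 2; y = 24
So n = 2

Answer: 2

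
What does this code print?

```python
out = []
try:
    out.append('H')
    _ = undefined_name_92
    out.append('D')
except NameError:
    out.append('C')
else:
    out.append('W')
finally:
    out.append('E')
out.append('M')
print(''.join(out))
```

Execution trace: 'H' (try body) → 'C' (except NameError) → 'E' (finally) → 'M' (after the try/except). Output: HCEM

Answer: HCEM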